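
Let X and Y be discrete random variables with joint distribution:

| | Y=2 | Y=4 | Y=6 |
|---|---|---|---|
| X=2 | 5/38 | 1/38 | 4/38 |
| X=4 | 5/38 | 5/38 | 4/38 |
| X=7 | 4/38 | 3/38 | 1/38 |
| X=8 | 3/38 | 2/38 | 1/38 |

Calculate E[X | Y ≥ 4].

14/3

P(Y ≥ 4) = 21/38.
Summing X·P(X=x,Y=y) over the conditioning event gives 49/19.
E[X | Y ≥ 4] = (49/19) / (21/38) = 14/3.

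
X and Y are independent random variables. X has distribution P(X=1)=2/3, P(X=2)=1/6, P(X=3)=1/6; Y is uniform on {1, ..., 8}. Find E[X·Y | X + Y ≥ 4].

P(X + Y ≥ 4) = 13/16.
Summing XY·P(x,y) over outcomes with X + Y ≥ 4 gives 155/24.
E[X·Y | X + Y ≥ 4] = (155/24) / (13/16) = 310/39.

310/39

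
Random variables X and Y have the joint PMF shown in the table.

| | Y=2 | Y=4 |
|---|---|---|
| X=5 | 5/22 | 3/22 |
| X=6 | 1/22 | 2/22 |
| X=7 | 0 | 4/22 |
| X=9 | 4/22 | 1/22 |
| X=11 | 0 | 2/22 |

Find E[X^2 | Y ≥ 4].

P(Y ≥ 4) = 6/11.
Σ X^2·P over the event = 25·(3/22) + 36·(2/22) + 49·(4/22) + 81·(1/22) + 121·(2/22) = 333/11.
E[X^2 | Y ≥ 4] = (333/11) / (6/11) = 111/2.

111/2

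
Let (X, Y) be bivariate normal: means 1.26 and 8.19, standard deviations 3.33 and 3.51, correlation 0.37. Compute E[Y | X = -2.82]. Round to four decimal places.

The regression of Y on X has slope ρ·σ_Y/σ_X and passes through (μ_X, μ_Y).
E[Y | X=-2.82] = 8.19 + (0.37)·(3.51/3.33)·(-2.82 − (1.26)) = 8.19 + (0.39)·(-4.08) = 6.5988.

6.5988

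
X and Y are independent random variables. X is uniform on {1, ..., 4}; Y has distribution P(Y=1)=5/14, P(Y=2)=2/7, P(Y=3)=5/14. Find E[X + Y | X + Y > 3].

P(X + Y > 3) = 3/4.
Summing (X+Y)·P(x,y) over outcomes with X + Y > 3 gives 215/56.
E[X + Y | X + Y > 3] = (215/56) / (3/4) = 215/42.

215/42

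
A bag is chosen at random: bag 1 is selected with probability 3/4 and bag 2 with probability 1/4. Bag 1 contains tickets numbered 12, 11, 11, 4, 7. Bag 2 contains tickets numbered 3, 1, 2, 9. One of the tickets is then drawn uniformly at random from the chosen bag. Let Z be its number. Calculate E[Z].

123/16

E[Z | bag 1] = (12+11+11+4+7)/5 = 9.
E[Z | bag 2] = (3+1+2+9)/4 = 15/4.
E[Z] = (3/4)·(9) + (1/4)·(15/4) = 123/16.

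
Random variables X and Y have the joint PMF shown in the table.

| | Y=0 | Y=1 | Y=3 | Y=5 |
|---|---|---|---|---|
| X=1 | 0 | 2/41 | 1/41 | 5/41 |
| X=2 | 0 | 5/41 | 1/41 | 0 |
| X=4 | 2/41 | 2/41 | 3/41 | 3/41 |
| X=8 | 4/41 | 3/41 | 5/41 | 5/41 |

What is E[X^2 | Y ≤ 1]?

P(Y ≤ 1) = 18/41.
Summing X^2·P(X=x,Y=y) over the conditioning event gives 534/41.
E[X^2 | Y ≤ 1] = (534/41) / (18/41) = 89/3.

89/3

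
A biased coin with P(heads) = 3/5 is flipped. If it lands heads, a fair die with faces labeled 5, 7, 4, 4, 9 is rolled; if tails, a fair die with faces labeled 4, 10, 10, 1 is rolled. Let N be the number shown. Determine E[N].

E[N | heads] = (5+7+4+4+9)/5 = 29/5.
E[N | tails] = (4+10+10+1)/4 = 25/4.
By the law of total expectation,
E[N] = (3/5)·(29/5) + (2/5)·(25/4) = 299/50.

299/50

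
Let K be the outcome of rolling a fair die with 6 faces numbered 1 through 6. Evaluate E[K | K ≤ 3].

Given K ≤ 3, K is equally likely to be any of {1, 2, 3}.
E[K | K ≤ 3] = (1 + 2 + 3) / 3 = 2.

2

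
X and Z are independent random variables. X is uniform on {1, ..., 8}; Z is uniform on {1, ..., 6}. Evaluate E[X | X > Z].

P(X > Z) = 9/16.
Summing X·P(x,y) over outcomes with X > Z gives 10/3.
E[X | X > Z] = (10/3) / (9/16) = 160/27.

160/27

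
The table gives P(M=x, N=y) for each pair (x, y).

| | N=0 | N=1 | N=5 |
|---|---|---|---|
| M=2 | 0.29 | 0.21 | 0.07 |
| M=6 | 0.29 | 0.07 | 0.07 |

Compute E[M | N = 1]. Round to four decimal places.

3.0000

P(N = 1) = 0.28.
Σ M·P over the event = 2·(0.21) + 6·(0.07) = 0.84.
E[M | N = 1] = (0.84) / (0.28) = 3.0000.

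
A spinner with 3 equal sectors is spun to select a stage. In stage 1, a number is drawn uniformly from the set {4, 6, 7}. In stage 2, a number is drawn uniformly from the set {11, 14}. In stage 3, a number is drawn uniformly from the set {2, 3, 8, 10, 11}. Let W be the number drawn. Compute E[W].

749/90

E[W | stage 1] = (4+6+7)/3 = 17/3.
E[W | stage 2] = (11+14)/2 = 25/2.
E[W | stage 3] = (2+3+8+10+11)/5 = 34/5.
E[W] = (1/3)·(17/3) + (1/3)·(25/2) + (1/3)·(34/5) = 749/90.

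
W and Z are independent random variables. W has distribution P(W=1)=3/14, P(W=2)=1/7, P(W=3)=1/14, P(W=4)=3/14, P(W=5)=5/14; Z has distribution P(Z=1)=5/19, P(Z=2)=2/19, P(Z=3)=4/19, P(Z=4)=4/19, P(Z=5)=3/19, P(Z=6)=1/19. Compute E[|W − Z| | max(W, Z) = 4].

125/69

P(max(W, Z) = 4) = 69/266.
Summing |W−Z|·P(x,y) over outcomes with max(W, Z) = 4 gives 125/266.
E[|W − Z| | max(W, Z) = 4] = (125/266) / (69/266) = 125/69.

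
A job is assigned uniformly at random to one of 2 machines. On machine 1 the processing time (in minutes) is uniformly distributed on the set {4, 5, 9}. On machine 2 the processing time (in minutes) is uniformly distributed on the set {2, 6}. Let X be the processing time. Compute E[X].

5

E[X | machine 1] = (4+5+9)/3 = 6.
E[X | machine 2] = (2+6)/2 = 4.
By the law of total expectation,
E[X] = (1/2)·(6) + (1/2)·(4) = 5.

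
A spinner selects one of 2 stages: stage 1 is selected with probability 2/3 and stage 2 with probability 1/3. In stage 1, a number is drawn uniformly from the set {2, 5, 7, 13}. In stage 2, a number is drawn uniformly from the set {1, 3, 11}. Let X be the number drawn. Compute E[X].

37/6

E[X | stage 1] = (2+5+7+13)/4 = 27/4.
E[X | stage 2] = (1+3+11)/3 = 5.
By the law of total expectation,
E[X] = (2/3)·(27/4) + (1/3)·(5) = 37/6.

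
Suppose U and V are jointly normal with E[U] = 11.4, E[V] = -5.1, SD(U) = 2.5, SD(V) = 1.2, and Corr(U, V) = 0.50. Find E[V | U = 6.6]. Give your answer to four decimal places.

-6.2520

For a bivariate normal, E[V | U=x] = μ_V + ρ·(σ_V/σ_U)·(x − μ_U).
E[V | U=6.6] = -5.1 + (0.50)·(1.2/2.5)·(6.6 − (11.4)) = -5.1 + (0.24)·(-4.8) = -6.2520.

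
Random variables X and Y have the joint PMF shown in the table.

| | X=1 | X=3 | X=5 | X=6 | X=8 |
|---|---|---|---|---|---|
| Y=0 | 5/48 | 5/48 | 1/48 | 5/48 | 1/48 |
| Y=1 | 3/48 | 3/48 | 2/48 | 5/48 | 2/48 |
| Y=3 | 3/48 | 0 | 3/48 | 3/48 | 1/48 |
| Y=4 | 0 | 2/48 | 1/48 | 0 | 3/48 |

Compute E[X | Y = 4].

35/6

P(Y = 4) = 1/8.
Σ X·P over the event = 3·(2/48) + 5·(1/48) + 8·(3/48) = 35/48.
E[X | Y = 4] = (35/48) / (1/8) = 35/6.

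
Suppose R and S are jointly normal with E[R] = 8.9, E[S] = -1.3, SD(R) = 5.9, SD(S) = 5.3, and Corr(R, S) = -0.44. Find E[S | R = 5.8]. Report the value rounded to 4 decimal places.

-0.0747

For a bivariate normal, E[S | R=x] = μ_S + ρ·(σ_S/σ_R)·(x − μ_R).
E[S | R=5.8] = -1.3 + (-0.44)·(5.3/5.9)·(5.8 − (8.9)) = -1.3 + (-0.39525)·(-3.1) = -0.0747.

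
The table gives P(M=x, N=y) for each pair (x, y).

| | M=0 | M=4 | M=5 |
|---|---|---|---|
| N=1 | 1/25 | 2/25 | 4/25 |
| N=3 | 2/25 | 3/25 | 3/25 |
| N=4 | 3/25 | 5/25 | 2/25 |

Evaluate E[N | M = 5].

P(M = 5) = 9/25.
Σ N·P over the event = 1·(4/25) + 3·(3/25) + 4·(2/25) = 21/25.
E[N | M = 5] = (21/25) / (9/25) = 7/3.

7/3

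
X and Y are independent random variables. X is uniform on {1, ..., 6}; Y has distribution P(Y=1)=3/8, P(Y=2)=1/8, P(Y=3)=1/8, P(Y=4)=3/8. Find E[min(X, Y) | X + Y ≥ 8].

11/3

P(X + Y ≥ 8) = 1/4.
Summing min(X,Y)·P(x,y) over outcomes with X + Y ≥ 8 gives 11/12.
E[min(X, Y) | X + Y ≥ 8] = (11/12) / (1/4) = 11/3.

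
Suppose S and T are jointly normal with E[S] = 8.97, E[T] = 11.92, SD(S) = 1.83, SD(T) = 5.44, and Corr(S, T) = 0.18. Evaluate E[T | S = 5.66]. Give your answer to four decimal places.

10.1489

For a bivariate normal, E[T | S=x] = μ_T + ρ·(σ_T/σ_S)·(x − μ_S).
E[T | S=5.66] = 11.92 + (0.18)·(5.44/1.83)·(5.66 − (8.97)) = 11.92 + (0.53508)·(-3.31) = 10.1489.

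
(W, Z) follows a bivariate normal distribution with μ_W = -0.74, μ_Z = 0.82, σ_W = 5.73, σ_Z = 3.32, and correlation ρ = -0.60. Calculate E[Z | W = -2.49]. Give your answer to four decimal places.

The regression of Z on W has slope ρ·σ_Z/σ_W and passes through (μ_W, μ_Z).
E[Z | W=-2.49] = 0.82 + (-0.60)·(3.32/5.73)·(-2.49 − (-0.74)) = 0.82 + (-0.34764)·(-1.75) = 1.4284.

1.4284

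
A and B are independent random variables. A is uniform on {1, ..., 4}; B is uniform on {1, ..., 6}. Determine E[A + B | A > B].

5

P(A > B) = 1/4.
Summing (A+B)·P(x,y) over outcomes with A > B gives 5/4.
E[A + B | A > B] = (5/4) / (1/4) = 5.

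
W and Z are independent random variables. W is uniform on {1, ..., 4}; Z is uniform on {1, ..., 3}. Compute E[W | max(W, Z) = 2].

Outcomes with max(W, Z) = 2: (1,2), (2,1), (2,2), each with probability 1/12.
E[W | max(W, Z) = 2] = (1 + 2 + 2) / 3 = 5/3.

5/3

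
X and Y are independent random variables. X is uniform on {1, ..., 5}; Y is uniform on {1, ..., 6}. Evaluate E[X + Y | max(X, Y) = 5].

70/9

P(max(X, Y) = 5) = 3/10.
Summing (X+Y)·P(x,y) over outcomes with max(X, Y) = 5 gives 7/3.
E[X + Y | max(X, Y) = 5] = (7/3) / (3/10) = 70/9.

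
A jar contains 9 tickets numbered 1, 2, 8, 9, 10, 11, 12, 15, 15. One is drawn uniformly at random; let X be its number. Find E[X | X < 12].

41/6

P(X < 12) = 2/3.
Σ over the event: 1·1/9 + 2·1/9 + 8·1/9 + 9·1/9 + 10·1/9 + 11·1/9 = 41/9.
E[X | X < 12] = (41/9) / (2/3) = 41/6.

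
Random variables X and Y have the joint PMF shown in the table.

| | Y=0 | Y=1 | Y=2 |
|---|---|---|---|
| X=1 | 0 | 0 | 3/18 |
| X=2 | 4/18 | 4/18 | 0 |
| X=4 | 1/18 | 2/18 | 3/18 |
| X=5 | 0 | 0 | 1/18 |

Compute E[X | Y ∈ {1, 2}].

36/13

P(Y ∈ {1, 2}) = 13/18.
Σ X·P over the event = 1·(3/18) + 2·(4/18) + 4·(2/18) + 4·(3/18) + 5·(1/18) = 2.
E[X | Y ∈ {1, 2}] = (2) / (13/18) = 36/13.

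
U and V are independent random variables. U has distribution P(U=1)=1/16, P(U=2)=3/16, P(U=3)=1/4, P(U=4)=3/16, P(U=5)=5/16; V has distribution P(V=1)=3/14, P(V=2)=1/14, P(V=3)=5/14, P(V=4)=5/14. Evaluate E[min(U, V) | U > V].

289/122

P(U > V) = 61/112.
Summing min(U,V)·P(x,y) over outcomes with U > V gives 289/224.
E[min(U, V) | U > V] = (289/224) / (61/112) = 289/122.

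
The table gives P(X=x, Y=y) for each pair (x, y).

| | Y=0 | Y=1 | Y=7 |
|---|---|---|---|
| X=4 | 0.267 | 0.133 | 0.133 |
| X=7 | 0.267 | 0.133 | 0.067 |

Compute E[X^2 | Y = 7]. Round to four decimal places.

27.0550

P(Y = 7) = 0.200.
Σ X^2·P over the event = 16·(0.133) + 49·(0.067) = 5.411.
E[X^2 | Y = 7] = (5.411) / (0.200) = 27.0550.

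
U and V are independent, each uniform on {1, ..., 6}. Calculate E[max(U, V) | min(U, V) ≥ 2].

P(min(U, V) ≥ 2) = 25/36.
Summing max(U,V)·P(x,y) over outcomes with min(U, V) ≥ 2 gives 10/3.
E[max(U, V) | min(U, V) ≥ 2] = (10/3) / (25/36) = 24/5.

24/5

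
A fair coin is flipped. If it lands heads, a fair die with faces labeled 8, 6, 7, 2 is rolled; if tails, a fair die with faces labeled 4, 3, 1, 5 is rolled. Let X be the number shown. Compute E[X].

9/2

E[X | heads] = (8+6+7+2)/4 = 23/4.
E[X | tails] = (4+3+1+5)/4 = 13/4.
E[X] = (1/2)·(23/4) + (1/2)·(13/4) = 9/2.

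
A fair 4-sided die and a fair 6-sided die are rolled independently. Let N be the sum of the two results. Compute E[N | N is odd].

6

P(N is odd) = 1/2.
Σ over the event: 3·1/12 + 5·1/6 + 7·1/6 + 9·1/12 = 3.
E[N | N is odd] = (3) / (1/2) = 6.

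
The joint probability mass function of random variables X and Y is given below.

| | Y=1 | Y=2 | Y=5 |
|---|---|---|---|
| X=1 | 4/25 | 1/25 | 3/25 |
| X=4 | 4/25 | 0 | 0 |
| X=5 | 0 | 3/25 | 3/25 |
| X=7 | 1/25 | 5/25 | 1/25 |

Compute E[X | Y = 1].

P(Y = 1) = 9/25.
Summing X·P(X=x,Y=y) over the conditioning event gives 27/25.
E[X | Y = 1] = (27/25) / (9/25) = 3.

3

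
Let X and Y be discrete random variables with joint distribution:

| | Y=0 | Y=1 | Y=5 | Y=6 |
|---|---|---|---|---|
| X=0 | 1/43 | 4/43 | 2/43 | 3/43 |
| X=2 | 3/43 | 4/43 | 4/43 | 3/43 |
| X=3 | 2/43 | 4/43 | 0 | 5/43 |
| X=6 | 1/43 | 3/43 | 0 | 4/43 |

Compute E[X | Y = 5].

P(Y = 5) = 6/43.
Σ X·P over the event = 0·(2/43) + 2·(4/43) = 8/43.
E[X | Y = 5] = (8/43) / (6/43) = 4/3.

4/3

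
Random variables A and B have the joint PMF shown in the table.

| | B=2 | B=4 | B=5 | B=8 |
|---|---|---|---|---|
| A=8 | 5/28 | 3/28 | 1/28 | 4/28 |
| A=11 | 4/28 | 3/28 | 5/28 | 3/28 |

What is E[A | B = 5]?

21/2

P(B = 5) = 3/14.
Σ A·P over the event = 8·(1/28) + 11·(5/28) = 9/4.
E[A | B = 5] = (9/4) / (3/14) = 21/2.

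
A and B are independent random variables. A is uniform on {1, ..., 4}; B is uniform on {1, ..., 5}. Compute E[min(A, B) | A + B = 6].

2

Outcomes with A + B = 6: (1,5), (2,4), (3,3), (4,2), each with probability 1/20.
E[min(A, B) | A + B = 6] = (1 + 2 + 3 + 2) / 4 = 2.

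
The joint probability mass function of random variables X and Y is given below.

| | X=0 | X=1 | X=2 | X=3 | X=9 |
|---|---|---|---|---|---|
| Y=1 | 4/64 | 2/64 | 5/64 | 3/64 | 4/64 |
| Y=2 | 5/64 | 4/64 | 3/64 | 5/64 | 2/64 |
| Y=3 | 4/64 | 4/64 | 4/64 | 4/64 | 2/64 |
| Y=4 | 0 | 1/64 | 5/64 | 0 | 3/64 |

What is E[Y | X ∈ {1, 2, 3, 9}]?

P(X ∈ {1, 2, 3, 9}) = 51/64.
Summing Y·P(X=x,Y=y) over the conditioning event gives 15/8.
E[Y | X ∈ {1, 2, 3, 9}] = (15/8) / (51/64) = 40/17.

40/17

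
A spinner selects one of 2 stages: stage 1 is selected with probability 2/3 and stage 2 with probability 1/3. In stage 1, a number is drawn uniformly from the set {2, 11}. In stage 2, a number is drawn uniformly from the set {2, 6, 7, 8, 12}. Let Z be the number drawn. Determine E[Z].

20/3

E[Z | stage 1] = (2+11)/2 = 13/2.
E[Z | stage 2] = (2+6+7+8+12)/5 = 7.
By the law of total expectation,
E[Z] = (2/3)·(13/2) + (1/3)·(7) = 20/3.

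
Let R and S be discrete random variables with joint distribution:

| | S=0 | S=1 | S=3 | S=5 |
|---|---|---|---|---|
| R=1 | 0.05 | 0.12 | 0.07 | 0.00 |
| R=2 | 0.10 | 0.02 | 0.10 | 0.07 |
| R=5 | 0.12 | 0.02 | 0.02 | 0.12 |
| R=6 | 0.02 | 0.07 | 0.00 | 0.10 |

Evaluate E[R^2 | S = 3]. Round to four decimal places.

5.1053

P(S = 3) = 0.19.
Σ R^2·P over the event = 1·(0.07) + 4·(0.10) + 25·(0.02) = 0.97.
E[R^2 | S = 3] = (0.97) / (0.19) = 5.1053.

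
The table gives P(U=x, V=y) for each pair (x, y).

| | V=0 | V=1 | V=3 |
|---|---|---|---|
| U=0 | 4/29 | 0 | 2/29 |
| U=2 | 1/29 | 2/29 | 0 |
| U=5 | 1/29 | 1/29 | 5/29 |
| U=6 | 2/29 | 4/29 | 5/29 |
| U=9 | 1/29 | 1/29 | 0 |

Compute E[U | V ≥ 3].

P(V ≥ 3) = 12/29.
Σ U·P over the event = 0·(2/29) + 5·(5/29) + 6·(5/29) = 55/29.
E[U | V ≥ 3] = (55/29) / (12/29) = 55/12.

55/12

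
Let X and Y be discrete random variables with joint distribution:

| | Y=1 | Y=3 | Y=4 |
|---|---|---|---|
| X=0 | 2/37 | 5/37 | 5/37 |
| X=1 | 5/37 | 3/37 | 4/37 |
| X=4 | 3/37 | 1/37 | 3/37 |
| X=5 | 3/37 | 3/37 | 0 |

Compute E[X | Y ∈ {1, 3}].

P(Y ∈ {1, 3}) = 25/37.
Σ X·P over the event = 0·(2/37) + 0·(5/37) + 1·(5/37) + 1·(3/37) + 4·(3/37) + 4·(1/37) + 5·(3/37) + 5·(3/37) = 54/37.
E[X | Y ∈ {1, 3}] = (54/37) / (25/37) = 54/25.

54/25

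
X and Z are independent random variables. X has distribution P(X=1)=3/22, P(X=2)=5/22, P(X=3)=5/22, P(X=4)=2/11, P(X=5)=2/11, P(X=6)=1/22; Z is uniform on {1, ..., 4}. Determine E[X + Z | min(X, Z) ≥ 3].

P(min(X, Z) ≥ 3) = 7/22.
Summing (X+Z)·P(x,y) over outcomes with min(X, Z) ≥ 3 gives 53/22.
E[X + Z | min(X, Z) ≥ 3] = (53/22) / (7/22) = 53/7.

53/7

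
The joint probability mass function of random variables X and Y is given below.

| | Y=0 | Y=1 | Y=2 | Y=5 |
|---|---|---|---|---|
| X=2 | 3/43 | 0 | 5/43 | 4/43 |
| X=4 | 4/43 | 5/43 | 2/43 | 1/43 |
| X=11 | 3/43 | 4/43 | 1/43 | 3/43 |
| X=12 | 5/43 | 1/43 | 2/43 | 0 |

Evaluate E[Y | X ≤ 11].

P(X ≤ 11) = 35/43.
Summing Y·P(X=x,Y=y) over the conditioning event gives 65/43.
E[Y | X ≤ 11] = (65/43) / (35/43) = 13/7.

13/7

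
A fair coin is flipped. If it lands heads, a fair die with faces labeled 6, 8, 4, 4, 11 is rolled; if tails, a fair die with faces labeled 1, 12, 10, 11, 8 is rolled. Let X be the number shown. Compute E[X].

E[X | heads] = (6+8+4+4+11)/5 = 33/5.
E[X | tails] = (1+12+10+11+8)/5 = 42/5.
By the law of total expectation,
E[X] = (1/2)·(33/5) + (1/2)·(42/5) = 15/2.

15/2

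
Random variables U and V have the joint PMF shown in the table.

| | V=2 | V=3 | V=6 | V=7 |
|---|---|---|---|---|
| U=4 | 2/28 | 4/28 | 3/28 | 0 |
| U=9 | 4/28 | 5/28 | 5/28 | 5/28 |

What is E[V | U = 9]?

P(U = 9) = 19/28.
Σ V·P over the event = 2·(4/28) + 3·(5/28) + 6·(5/28) + 7·(5/28) = 22/7.
E[V | U = 9] = (22/7) / (19/28) = 88/19.

88/19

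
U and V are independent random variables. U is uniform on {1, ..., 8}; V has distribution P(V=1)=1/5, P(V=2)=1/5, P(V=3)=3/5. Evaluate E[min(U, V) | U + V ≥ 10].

20/7

P(U + V ≥ 10) = 7/40.
Summing min(U,V)·P(x,y) over outcomes with U + V ≥ 10 gives 1/2.
E[min(U, V) | U + V ≥ 10] = (1/2) / (7/40) = 20/7.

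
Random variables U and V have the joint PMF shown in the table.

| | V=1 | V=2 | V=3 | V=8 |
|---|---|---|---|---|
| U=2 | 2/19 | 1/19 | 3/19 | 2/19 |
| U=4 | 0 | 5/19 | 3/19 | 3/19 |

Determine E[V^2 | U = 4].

P(U = 4) = 11/19.
Σ V^2·P over the event = 4·(5/19) + 9·(3/19) + 64·(3/19) = 239/19.
E[V^2 | U = 4] = (239/19) / (11/19) = 239/11.

239/11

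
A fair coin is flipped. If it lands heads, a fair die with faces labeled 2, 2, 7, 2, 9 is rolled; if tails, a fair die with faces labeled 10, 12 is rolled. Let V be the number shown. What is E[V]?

E[V | heads] = (2+2+7+2+9)/5 = 22/5.
E[V | tails] = (10+12)/2 = 11.
E[V] = (1/2)·(22/5) + (1/2)·(11) = 77/10.

77/10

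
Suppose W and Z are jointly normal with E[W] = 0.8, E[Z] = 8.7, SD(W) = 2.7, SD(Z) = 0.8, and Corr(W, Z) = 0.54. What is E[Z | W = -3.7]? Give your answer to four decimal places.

E[Z | W=x] = μ_Z + ρ(σ_Z/σ_W)(x − μ_W) for jointly normal variables.
E[Z | W=-3.7] = 8.7 + (0.54)·(0.8/2.7)·(-3.7 − (0.8)) = 8.7 + (0.16)·(-4.5) = 7.9800.

7.9800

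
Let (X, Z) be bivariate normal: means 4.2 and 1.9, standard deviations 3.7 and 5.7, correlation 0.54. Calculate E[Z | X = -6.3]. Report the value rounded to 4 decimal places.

-6.8349

For a bivariate normal, E[Z | X=x] = μ_Z + ρ·(σ_Z/σ_X)·(x − μ_X).
E[Z | X=-6.3] = 1.9 + (0.54)·(5.7/3.7)·(-6.3 − (4.2)) = 1.9 + (0.831892)·(-10.5) = -6.8349.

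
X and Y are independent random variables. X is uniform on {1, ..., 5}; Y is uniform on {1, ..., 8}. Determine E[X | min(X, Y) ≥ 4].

Outcomes with min(X, Y) ≥ 4: (4,4), (4,5), (4,6), (4,7), (4,8), (5,4), (5,5), (5,6), (5,7), (5,8), each with probability 1/40.
E[X | min(X, Y) ≥ 4] = (4 + 4 + 4 + 4 + 4 + 5 + 5 + 5 + 5 + 5) / 10 = 9/2.

9/2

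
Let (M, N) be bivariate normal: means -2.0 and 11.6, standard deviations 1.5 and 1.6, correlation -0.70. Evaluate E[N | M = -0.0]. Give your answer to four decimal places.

The regression of N on M has slope ρ·σ_N/σ_M and passes through (μ_M, μ_N).
E[N | M=-0.0] = 11.6 + (-0.70)·(1.6/1.5)·(-0.0 − (-2.0)) = 11.6 + (-0.74667)·(2) = 10.1067.

10.1067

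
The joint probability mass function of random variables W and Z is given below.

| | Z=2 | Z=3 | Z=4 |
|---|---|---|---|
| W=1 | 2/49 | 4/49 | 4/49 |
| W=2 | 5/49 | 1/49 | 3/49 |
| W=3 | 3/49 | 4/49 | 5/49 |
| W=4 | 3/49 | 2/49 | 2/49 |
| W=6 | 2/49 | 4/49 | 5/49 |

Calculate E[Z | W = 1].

16/5

P(W = 1) = 10/49.
Summing Z·P(W=x,Z=y) over the conditioning event gives 32/49.
E[Z | W = 1] = (32/49) / (10/49) = 16/5.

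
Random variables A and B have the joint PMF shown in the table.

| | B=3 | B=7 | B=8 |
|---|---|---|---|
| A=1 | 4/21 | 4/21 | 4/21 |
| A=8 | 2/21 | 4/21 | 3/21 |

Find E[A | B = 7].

P(B = 7) = 8/21.
Σ A·P over the event = 1·(4/21) + 8·(4/21) = 12/7.
E[A | B = 7] = (12/7) / (8/21) = 9/2.

9/2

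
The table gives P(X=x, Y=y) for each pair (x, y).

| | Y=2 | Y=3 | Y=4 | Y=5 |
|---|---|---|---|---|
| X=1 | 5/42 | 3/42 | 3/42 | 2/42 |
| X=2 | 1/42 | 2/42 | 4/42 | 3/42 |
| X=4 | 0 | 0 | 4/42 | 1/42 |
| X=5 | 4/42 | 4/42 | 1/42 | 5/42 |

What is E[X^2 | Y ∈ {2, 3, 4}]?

328/31

P(Y ∈ {2, 3, 4}) = 31/42.
Summing X^2·P(X=x,Y=y) over the conditioning event gives 164/21.
E[X^2 | Y ∈ {2, 3, 4}] = (164/21) / (31/42) = 328/31.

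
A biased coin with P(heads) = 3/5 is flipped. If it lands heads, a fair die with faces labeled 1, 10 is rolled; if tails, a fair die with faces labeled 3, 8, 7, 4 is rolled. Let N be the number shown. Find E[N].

11/2

E[N | heads] = (1+10)/2 = 11/2.
E[N | tails] = (3+8+7+4)/4 = 11/2.
By the law of total expectation,
E[N] = (3/5)·(11/2) + (2/5)·(11/2) = 11/2.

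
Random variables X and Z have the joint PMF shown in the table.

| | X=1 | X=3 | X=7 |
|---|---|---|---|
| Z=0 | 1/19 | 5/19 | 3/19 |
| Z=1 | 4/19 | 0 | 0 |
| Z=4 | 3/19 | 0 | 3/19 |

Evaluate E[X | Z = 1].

P(Z = 1) = 4/19.
Σ X·P over the event = 1·(4/19) = 4/19.
E[X | Z = 1] = (4/19) / (4/19) = 1.

1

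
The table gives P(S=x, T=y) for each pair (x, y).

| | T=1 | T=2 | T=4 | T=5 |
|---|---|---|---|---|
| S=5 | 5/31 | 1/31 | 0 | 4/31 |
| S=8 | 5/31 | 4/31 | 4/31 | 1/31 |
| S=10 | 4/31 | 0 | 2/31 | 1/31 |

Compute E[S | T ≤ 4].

P(T ≤ 4) = 25/31.
Σ S·P over the event = 5·(5/31) + 5·(1/31) + 8·(5/31) + 8·(4/31) + 8·(4/31) + 10·(4/31) + 10·(2/31) = 194/31.
E[S | T ≤ 4] = (194/31) / (25/31) = 194/25.

194/25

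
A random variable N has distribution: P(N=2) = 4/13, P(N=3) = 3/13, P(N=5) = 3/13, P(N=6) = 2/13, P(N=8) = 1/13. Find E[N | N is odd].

P(N is odd) = 6/13.
Σ over the event: 3·3/13 + 5·3/13 = 24/13.
E[N | N is odd] = (24/13) / (6/13) = 4.

4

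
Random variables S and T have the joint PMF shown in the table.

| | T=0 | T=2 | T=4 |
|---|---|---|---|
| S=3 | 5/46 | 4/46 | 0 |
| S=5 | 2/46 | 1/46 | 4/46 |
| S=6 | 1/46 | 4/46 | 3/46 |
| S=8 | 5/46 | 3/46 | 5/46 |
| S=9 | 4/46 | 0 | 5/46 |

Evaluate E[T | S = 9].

20/9

P(S = 9) = 9/46.
Σ T·P over the event = 0·(4/46) + 4·(5/46) = 10/23.
E[T | S = 9] = (10/23) / (9/46) = 20/9.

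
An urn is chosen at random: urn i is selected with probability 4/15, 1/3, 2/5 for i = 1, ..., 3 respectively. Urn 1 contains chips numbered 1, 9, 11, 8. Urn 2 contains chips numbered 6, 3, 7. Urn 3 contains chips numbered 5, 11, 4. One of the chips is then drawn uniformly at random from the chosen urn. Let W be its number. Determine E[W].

E[W | urn 1] = (1+9+11+8)/4 = 29/4.
E[W | urn 2] = (6+3+7)/3 = 16/3.
E[W | urn 3] = (5+11+4)/3 = 20/3.
E[W] = (4/15)·(29/4) + (1/3)·(16/3) + (2/5)·(20/3) = 287/45.

287/45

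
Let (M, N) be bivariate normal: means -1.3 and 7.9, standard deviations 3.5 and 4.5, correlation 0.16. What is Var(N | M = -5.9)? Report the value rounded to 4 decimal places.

19.7316

The conditional variance in a bivariate normal is σ_N²(1 − ρ²), independent of x.
Var(N | M=-5.9) = (4.5)²·(1 − (0.16)²) = 20.25·0.9744 = 19.7316.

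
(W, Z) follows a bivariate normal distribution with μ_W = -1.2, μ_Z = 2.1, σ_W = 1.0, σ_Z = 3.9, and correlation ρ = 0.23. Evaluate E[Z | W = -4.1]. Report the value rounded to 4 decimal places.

For a bivariate normal, E[Z | W=x] = μ_Z + ρ·(σ_Z/σ_W)·(x − μ_W).
E[Z | W=-4.1] = 2.1 + (0.23)·(3.9/1.0)·(-4.1 − (-1.2)) = 2.1 + (0.897)·(-2.9) = -0.5013.

-0.5013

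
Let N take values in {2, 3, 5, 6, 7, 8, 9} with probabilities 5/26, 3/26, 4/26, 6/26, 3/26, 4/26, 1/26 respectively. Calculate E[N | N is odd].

59/11

P(N is odd) = 11/26.
Σ over the event: 3·3/26 + 5·2/13 + 7·3/26 + 9·1/26 = 59/26.
E[N | N is odd] = (59/26) / (11/26) = 59/11.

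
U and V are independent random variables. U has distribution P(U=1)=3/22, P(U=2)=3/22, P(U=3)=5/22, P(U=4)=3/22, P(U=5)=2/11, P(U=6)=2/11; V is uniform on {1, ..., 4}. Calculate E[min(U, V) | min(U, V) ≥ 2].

P(min(U, V) ≥ 2) = 57/88.
Summing min(U,V)·P(x,y) over outcomes with min(U, V) ≥ 2 gives 157/88.
E[min(U, V) | min(U, V) ≥ 2] = (157/88) / (57/88) = 157/57.

157/57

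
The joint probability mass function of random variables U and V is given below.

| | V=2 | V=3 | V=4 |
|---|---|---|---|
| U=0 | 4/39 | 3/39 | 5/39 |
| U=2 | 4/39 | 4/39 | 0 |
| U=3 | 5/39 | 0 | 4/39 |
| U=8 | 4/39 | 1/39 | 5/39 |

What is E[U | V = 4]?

P(V = 4) = 14/39.
Summing U·P(U=x,V=y) over the conditioning event gives 4/3.
E[U | V = 4] = (4/3) / (14/39) = 26/7.

26/7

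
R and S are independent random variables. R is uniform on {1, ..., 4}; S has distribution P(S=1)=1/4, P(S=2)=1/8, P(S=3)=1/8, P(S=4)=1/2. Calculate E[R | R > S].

P(R > S) = 9/32.
Summing R·P(x,y) over outcomes with R > S gives 29/32.
E[R | R > S] = (29/32) / (9/32) = 29/9.

29/9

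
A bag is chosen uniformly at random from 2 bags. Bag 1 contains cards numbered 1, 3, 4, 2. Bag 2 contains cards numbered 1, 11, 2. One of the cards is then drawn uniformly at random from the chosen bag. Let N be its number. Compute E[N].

43/12

E[N | bag 1] = (1+3+4+2)/4 = 5/2.
E[N | bag 2] = (1+11+2)/3 = 14/3.
E[N] = (1/2)·(5/2) + (1/2)·(14/3) = 43/12.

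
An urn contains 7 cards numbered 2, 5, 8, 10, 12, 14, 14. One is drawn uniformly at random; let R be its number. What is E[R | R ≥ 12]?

P(R ≥ 12) = 3/7.
Σ over the event: 12·1/7 + 14·2/7 = 40/7.
E[R | R ≥ 12] = (40/7) / (3/7) = 40/3.

40/3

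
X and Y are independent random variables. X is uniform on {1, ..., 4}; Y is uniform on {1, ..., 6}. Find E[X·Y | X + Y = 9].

19

Outcomes with X + Y = 9: (3,6), (4,5), each with probability 1/24.
E[X·Y | X + Y = 9] = (18 + 20) / 2 = 19.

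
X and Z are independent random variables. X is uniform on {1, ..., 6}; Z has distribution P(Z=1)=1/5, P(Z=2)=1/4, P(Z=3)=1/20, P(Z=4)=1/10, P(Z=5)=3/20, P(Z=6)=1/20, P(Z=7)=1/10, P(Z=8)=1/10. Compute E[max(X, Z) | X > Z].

9/2

P(X > Z) = 5/12.
Summing max(X,Z)·P(x,y) over outcomes with X > Z gives 15/8.
E[max(X, Z) | X > Z] = (15/8) / (5/12) = 9/2.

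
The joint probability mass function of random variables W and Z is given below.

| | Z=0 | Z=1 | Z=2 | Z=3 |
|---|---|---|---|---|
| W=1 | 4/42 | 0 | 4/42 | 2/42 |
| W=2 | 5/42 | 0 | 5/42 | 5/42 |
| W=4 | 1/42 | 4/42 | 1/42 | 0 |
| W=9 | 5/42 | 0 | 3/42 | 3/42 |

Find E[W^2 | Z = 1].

P(Z = 1) = 2/21.
Σ W^2·P over the event = 16·(4/42) = 32/21.
E[W^2 | Z = 1] = (32/21) / (2/21) = 16.

16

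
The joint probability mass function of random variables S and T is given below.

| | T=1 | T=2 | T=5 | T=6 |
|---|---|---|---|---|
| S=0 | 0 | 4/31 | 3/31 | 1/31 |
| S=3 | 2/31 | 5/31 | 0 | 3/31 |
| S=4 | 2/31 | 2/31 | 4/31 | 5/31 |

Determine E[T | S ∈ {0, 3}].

P(S ∈ {0, 3}) = 18/31.
Σ T·P over the event = 2·(4/31) + 5·(3/31) + 6·(1/31) + 1·(2/31) + 2·(5/31) + 6·(3/31) = 59/31.
E[T | S ∈ {0, 3}] = (59/31) / (18/31) = 59/18.

59/18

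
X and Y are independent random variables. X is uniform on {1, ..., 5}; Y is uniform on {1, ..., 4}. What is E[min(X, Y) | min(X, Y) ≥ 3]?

Outcomes with min(X, Y) ≥ 3: (3,3), (3,4), (4,3), (4,4), (5,3), (5,4), each with probability 1/20.
E[min(X, Y) | min(X, Y) ≥ 3] = (3 + 3 + 3 + 4 + 3 + 4) / 6 = 10/3.

10/3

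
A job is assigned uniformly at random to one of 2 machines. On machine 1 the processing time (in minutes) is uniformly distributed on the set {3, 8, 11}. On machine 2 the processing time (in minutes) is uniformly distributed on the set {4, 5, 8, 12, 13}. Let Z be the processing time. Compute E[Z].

E[Z | machine 1] = (3+8+11)/3 = 22/3.
E[Z | machine 2] = (4+5+8+12+13)/5 = 42/5.
E[Z] = (1/2)·(22/3) + (1/2)·(42/5) = 118/15.

118/15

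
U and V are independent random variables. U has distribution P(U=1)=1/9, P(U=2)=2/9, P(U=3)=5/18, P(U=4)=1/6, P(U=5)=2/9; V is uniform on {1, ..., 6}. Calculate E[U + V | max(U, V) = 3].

P(max(U, V) = 3) = 7/36.
Summing (U+V)·P(x,y) over outcomes with max(U, V) = 3 gives 103/108.
E[U + V | max(U, V) = 3] = (103/108) / (7/36) = 103/21.

103/21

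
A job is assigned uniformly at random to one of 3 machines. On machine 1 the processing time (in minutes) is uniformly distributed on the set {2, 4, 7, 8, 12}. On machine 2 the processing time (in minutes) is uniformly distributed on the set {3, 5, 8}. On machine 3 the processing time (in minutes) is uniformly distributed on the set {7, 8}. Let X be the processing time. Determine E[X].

E[X | machine 1] = (2+4+7+8+12)/5 = 33/5.
E[X | machine 2] = (3+5+8)/3 = 16/3.
E[X | machine 3] = (7+8)/2 = 15/2.
E[X] = (1/3)·(33/5) + (1/3)·(16/3) + (1/3)·(15/2) = 583/90.

583/90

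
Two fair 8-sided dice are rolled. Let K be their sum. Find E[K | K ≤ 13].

244/29

P(K ≤ 13) = 29/32.
E[K | K ≤ 13] = (61/8) / (29/32) = 244/29.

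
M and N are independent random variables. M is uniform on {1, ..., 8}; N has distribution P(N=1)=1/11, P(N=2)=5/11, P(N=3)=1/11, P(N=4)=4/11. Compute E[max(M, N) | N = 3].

39/8

P(N = 3) = 1/11.
Summing max(M,N)·P(x,y) over outcomes with N = 3 gives 39/88.
E[max(M, N) | N = 3] = (39/88) / (1/11) = 39/8.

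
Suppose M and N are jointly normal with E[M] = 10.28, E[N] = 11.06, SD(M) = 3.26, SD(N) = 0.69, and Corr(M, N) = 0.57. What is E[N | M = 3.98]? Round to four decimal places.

10.2999

E[N | M=x] = μ_N + ρ(σ_N/σ_M)(x − μ_M) for jointly normal variables.
E[N | M=3.98] = 11.06 + (0.57)·(0.69/3.26)·(3.98 − (10.28)) = 11.06 + (0.120644)·(-6.3) = 10.2999.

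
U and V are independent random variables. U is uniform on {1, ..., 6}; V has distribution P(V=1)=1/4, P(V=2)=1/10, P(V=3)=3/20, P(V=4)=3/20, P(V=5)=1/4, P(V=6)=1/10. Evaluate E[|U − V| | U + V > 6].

P(U + V > 6) = 67/120.
Summing |U−V|·P(x,y) over outcomes with U + V > 6 gives 67/60.
E[|U − V| | U + V > 6] = (67/60) / (67/120) = 2.

2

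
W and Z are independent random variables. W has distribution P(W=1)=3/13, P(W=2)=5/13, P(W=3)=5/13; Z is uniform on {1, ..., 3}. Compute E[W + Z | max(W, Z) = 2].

P(max(W, Z) = 2) = 1/3.
Summing (W+Z)·P(x,y) over outcomes with max(W, Z) = 2 gives 44/39.
E[W + Z | max(W, Z) = 2] = (44/39) / (1/3) = 44/13.

44/13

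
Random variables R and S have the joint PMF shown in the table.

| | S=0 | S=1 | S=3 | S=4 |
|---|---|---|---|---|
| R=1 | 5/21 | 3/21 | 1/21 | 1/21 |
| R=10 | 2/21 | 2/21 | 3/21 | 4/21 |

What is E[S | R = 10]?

P(R = 10) = 11/21.
Σ S·P over the event = 0·(2/21) + 1·(2/21) + 3·(3/21) + 4·(4/21) = 9/7.
E[S | R = 10] = (9/7) / (11/21) = 27/11.

27/11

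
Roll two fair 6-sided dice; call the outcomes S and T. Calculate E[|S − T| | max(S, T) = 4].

P(max(S, T) = 4) = 7/36.
Summing |S−T|·P(x,y) over outcomes with max(S, T) = 4 gives 1/3.
E[|S − T| | max(S, T) = 4] = (1/3) / (7/36) = 12/7.

12/7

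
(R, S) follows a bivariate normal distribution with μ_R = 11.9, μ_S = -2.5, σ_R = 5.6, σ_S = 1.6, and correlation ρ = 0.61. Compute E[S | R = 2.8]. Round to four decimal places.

-4.0860

E[S | R=x] = μ_S + ρ(σ_S/σ_R)(x − μ_R) for jointly normal variables.
E[S | R=2.8] = -2.5 + (0.61)·(1.6/5.6)·(2.8 − (11.9)) = -2.5 + (0.17429)·(-9.1) = -4.0860.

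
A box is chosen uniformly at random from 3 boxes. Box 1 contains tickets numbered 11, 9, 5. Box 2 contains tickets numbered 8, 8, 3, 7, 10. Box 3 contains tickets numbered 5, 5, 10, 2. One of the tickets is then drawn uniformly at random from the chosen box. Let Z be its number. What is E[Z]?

631/90

E[Z | box 1] = (11+9+5)/3 = 25/3.
E[Z | box 2] = (8+8+3+7+10)/5 = 36/5.
E[Z | box 3] = (5+5+10+2)/4 = 11/2.
By the law of total expectation,
E[Z] = (1/3)·(25/3) + (1/3)·(36/5) + (1/3)·(11/2) = 631/90.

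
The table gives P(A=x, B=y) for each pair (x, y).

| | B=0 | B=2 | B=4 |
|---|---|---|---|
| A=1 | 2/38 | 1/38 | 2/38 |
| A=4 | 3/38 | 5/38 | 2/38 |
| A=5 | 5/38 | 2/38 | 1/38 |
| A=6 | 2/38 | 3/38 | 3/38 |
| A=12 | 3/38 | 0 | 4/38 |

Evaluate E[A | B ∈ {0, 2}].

68/13

P(B ∈ {0, 2}) = 13/19.
Summing A·P(A=x,B=y) over the conditioning event gives 68/19.
E[A | B ∈ {0, 2}] = (68/19) / (13/19) = 68/13.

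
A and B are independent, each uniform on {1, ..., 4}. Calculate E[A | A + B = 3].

Outcomes with A + B = 3: (1,2), (2,1), each with probability 1/16.
E[A | A + B = 3] = (1 + 2) / 2 = 3/2.

3/2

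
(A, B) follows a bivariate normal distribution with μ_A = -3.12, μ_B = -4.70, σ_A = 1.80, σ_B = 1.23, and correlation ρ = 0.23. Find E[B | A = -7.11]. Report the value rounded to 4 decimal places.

-5.3271

The regression of B on A has slope ρ·σ_B/σ_A and passes through (μ_A, μ_B).
E[B | A=-7.11] = -4.70 + (0.23)·(1.23/1.80)·(-7.11 − (-3.12)) = -4.70 + (0.15717)·(-3.99) = -5.3271.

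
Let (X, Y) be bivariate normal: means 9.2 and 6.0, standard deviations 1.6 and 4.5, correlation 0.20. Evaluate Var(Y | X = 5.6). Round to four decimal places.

19.4400

The conditional variance in a bivariate normal is σ_Y²(1 − ρ²), independent of x.
Var(Y | X=5.6) = (4.5)²·(1 − (0.20)²) = 20.25·0.96 = 19.4400.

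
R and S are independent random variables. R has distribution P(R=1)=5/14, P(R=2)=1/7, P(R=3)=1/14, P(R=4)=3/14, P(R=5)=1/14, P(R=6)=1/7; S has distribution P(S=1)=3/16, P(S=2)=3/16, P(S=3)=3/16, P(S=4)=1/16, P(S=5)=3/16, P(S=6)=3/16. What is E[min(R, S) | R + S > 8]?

69/16

P(R + S > 8) = 3/14.
Summing min(R,S)·P(x,y) over outcomes with R + S > 8 gives 207/224.
E[min(R, S) | R + S > 8] = (207/224) / (3/14) = 69/16.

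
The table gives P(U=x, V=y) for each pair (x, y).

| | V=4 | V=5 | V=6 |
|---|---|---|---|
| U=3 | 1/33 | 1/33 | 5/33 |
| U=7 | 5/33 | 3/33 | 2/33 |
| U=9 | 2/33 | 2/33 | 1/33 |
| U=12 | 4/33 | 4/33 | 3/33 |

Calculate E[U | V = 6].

P(V = 6) = 1/3.
Σ U·P over the event = 3·(5/33) + 7·(2/33) + 9·(1/33) + 12·(3/33) = 74/33.
E[U | V = 6] = (74/33) / (1/3) = 74/11.

74/11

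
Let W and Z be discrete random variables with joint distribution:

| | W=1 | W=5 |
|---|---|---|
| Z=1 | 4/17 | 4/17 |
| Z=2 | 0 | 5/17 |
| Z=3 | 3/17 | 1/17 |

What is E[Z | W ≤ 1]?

P(W ≤ 1) = 7/17.
Summing Z·P(W=x,Z=y) over the conditioning event gives 13/17.
E[Z | W ≤ 1] = (13/17) / (7/17) = 13/7.

13/7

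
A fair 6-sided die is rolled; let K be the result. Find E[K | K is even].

4

Given K is even, K is equally likely to be any of {2, 4, 6}.
E[K | K is even] = (2 + 4 + 6) / 3 = 4.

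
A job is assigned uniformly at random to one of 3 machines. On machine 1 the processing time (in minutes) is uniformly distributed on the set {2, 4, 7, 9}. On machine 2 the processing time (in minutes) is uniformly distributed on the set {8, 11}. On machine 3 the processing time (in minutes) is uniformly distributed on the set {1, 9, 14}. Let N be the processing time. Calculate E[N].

23/3

E[N | machine 1] = (2+4+7+9)/4 = 11/2.
E[N | machine 2] = (8+11)/2 = 19/2.
E[N | machine 3] = (1+9+14)/3 = 8.
E[N] = (1/3)·(11/2) + (1/3)·(19/2) + (1/3)·(8) = 23/3.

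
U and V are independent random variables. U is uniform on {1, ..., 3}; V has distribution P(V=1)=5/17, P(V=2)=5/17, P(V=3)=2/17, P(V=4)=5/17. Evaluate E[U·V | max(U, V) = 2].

P(max(U, V) = 2) = 5/17.
Summing UV·P(x,y) over outcomes with max(U, V) = 2 gives 40/51.
E[U·V | max(U, V) = 2] = (40/51) / (5/17) = 8/3.

8/3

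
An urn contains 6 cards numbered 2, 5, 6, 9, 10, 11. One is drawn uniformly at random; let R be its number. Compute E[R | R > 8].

10

P(R > 8) = 1/2.
Σ over the event: 9·1/6 + 10·1/6 + 11·1/6 = 5.
E[R | R > 8] = (5) / (1/2) = 10.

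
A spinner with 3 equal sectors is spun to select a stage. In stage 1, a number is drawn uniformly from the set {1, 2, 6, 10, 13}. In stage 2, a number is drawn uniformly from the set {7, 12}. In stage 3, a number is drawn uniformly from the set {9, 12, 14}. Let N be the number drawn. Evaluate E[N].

827/90

E[N | stage 1] = (1+2+6+10+13)/5 = 32/5.
E[N | stage 2] = (7+12)/2 = 19/2.
E[N | stage 3] = (9+12+14)/3 = 35/3.
By the law of total expectation,
E[N] = (1/3)·(32/5) + (1/3)·(19/2) + (1/3)·(35/3) = 827/90.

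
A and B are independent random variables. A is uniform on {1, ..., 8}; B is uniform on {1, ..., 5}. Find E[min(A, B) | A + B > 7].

67/20

P(A + B > 7) = 1/2.
Summing min(A,B)·P(x,y) over outcomes with A + B > 7 gives 67/40.
E[min(A, B) | A + B > 7] = (67/40) / (1/2) = 67/20.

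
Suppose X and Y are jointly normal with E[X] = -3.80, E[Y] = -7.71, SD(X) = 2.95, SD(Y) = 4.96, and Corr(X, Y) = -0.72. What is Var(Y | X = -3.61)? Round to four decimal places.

11.8481

Var(Y | X=x) = (1 − ρ²)·σ_Y².
Var(Y | X=-3.61) = (4.96)²·(1 − (-0.72)²) = 24.6016·0.4816 = 11.8481.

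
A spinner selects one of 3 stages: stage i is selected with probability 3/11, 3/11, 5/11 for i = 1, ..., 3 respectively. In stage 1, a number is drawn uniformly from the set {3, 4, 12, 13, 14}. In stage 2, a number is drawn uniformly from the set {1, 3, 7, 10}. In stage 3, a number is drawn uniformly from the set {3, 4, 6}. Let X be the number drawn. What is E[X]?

3901/660

E[X | stage 1] = (3+4+12+13+14)/5 = 46/5.
E[X | stage 2] = (1+3+7+10)/4 = 21/4.
E[X | stage 3] = (3+4+6)/3 = 13/3.
By the law of total expectation,
E[X] = (3/11)·(46/5) + (3/11)·(21/4) + (5/11)·(13/3) = 3901/660.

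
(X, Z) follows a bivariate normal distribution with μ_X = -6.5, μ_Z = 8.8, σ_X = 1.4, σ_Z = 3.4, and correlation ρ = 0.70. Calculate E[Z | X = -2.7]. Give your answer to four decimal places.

15.2600

The regression of Z on X has slope ρ·σ_Z/σ_X and passes through (μ_X, μ_Z).
E[Z | X=-2.7] = 8.8 + (0.70)·(3.4/1.4)·(-2.7 − (-6.5)) = 8.8 + (1.7)·(3.8) = 15.2600.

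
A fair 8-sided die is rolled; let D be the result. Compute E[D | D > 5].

Given D > 5, D is equally likely to be any of {6, 7, 8}.
E[D | D > 5] = (6 + 7 + 8) / 3 = 7.

7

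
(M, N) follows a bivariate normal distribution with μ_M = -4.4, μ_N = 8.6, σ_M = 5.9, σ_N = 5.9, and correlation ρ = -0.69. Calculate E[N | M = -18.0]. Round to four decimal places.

For a bivariate normal, E[N | M=x] = μ_N + ρ·(σ_N/σ_M)·(x − μ_M).
E[N | M=-18.0] = 8.6 + (-0.69)·(5.9/5.9)·(-18.0 − (-4.4)) = 8.6 + (-0.69)·(-13.6) = 17.9840.

17.9840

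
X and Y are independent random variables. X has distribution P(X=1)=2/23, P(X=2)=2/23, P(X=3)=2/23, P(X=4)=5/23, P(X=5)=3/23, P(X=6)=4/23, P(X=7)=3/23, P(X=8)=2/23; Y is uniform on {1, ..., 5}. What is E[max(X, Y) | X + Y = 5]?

P(X + Y = 5) = 11/115.
Summing max(X,Y)·P(x,y) over outcomes with X + Y = 5 gives 8/23.
E[max(X, Y) | X + Y = 5] = (8/23) / (11/115) = 40/11.

40/11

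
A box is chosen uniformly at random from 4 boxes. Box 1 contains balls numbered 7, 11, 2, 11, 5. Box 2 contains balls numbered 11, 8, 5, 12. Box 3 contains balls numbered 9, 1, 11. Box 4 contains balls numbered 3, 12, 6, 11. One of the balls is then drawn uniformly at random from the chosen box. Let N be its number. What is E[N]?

39/5

E[N | box 1] = (7+11+2+11+5)/5 = 36/5.
E[N | box 2] = (11+8+5+12)/4 = 9.
E[N | box 3] = (9+1+11)/3 = 7.
E[N | box 4] = (3+12+6+11)/4 = 8.
E[N] = (1/4)·(36/5) + (1/4)·(9) + (1/4)·(7) + (1/4)·(8) = 39/5.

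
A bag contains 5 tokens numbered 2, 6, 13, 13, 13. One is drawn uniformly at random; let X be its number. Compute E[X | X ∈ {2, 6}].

P(X ∈ {2, 6}) = 2/5.
Σ over the event: 2·1/5 + 6·1/5 = 8/5.
E[X | X ∈ {2, 6}] = (8/5) / (2/5) = 4.

4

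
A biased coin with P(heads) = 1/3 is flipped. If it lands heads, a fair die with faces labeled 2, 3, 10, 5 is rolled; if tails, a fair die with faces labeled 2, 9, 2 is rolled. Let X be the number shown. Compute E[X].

E[X | heads] = (2+3+10+5)/4 = 5.
E[X | tails] = (2+9+2)/3 = 13/3.
E[X] = (1/3)·(5) + (2/3)·(13/3) = 41/9.

41/9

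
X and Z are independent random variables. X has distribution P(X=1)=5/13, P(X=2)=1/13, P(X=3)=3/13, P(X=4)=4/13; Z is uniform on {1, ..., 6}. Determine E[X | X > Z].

P(X > Z) = 19/78.
Summing X·P(x,y) over outcomes with X > Z gives 34/39.
E[X | X > Z] = (34/39) / (19/78) = 68/19.

68/19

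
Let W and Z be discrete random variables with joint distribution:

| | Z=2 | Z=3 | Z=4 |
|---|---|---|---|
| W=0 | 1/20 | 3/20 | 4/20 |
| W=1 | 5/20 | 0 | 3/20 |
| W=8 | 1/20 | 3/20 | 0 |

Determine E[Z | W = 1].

P(W = 1) = 2/5.
Σ Z·P over the event = 2·(5/20) + 4·(3/20) = 11/10.
E[Z | W = 1] = (11/10) / (2/5) = 11/4.

11/4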